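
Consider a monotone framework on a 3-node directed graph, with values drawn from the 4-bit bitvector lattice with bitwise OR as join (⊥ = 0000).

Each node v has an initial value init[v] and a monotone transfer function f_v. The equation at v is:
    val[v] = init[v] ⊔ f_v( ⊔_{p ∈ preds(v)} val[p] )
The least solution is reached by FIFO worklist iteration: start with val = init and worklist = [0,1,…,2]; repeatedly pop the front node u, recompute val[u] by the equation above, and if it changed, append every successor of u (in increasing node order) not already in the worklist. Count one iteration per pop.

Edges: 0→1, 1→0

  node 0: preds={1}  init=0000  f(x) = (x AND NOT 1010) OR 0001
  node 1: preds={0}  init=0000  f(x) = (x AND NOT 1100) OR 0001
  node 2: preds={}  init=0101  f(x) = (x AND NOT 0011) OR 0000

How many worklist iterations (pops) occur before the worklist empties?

Trace (4 dequeues):
  [1] u=0 | in 0000 | out 0001 | prev 0000 | push {}
  [2] u=1 | in 0001 | out 0001 | prev 0000 | push {0}
  [3] u=2 | in 0000 | out 0101 | ==
  [4] u=0 | in 0001 | out 0001 | ==

Converged values:
  [0] 0001
  [1] 0001
  [2] 0101

4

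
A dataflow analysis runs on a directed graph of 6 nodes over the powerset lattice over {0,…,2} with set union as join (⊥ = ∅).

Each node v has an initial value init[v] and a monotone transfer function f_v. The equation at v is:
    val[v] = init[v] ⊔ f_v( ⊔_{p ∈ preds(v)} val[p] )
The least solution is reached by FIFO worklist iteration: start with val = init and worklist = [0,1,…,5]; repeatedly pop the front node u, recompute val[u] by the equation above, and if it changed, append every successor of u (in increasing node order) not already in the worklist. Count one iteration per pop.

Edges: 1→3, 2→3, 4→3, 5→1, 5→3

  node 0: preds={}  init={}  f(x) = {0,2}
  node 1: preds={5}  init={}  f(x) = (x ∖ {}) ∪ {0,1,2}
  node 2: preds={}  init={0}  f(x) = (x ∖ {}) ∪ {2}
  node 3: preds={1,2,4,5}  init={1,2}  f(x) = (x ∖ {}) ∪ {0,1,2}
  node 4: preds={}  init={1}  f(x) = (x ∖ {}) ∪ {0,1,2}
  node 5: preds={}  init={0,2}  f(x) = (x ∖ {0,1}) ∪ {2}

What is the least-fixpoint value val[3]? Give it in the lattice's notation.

{0,1,2}

Iteration log — 7 steps:
  step 1. node 0  ⊔preds={}  new={0,2}  old={}  +wl: 
  step 2. node 1  ⊔preds={0,2}  new={0,1,2}  old={}  +wl: 
  step 3. node 2  ⊔preds={}  new={0,2}  old={0}  +wl: 
  step 4. node 3  ⊔preds={0,1,2}  new={0,1,2}  old={1,2}  +wl: 
  step 5. node 4  ⊔preds={}  new={0,1,2}  old={1}  +wl: 3
  step 6. node 5  ⊔preds={}  new={0,2}  stable
  step 7. node 3  ⊔preds={0,1,2}  new={0,1,2}  stable

Least fixpoint reached:
  node 0: {0,2}
  node 1: {0,1,2}
  node 2: {0,2}
  node 3: {0,1,2}
  node 4: {0,1,2}
  node 5: {0,2}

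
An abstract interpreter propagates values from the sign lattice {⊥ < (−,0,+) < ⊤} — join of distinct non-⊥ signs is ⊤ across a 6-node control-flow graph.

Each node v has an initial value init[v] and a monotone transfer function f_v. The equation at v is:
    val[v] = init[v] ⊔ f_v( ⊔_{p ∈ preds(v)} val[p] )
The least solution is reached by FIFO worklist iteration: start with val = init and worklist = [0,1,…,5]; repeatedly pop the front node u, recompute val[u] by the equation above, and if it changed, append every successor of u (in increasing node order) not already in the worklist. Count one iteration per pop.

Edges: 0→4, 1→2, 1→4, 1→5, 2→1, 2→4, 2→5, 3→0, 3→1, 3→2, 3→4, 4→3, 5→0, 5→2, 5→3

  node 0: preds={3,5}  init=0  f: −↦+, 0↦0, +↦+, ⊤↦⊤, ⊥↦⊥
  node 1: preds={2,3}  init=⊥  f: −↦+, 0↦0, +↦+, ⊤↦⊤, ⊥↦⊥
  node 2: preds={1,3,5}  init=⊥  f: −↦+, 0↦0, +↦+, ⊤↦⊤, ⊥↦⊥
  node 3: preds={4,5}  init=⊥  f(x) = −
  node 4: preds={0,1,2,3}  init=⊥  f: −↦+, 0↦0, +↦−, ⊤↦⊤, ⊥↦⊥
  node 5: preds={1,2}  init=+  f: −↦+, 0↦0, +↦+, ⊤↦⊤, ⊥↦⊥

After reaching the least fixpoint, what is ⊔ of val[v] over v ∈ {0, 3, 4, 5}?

⊤

Iteration log — 16 steps:
  step 1. node 0  ⊔preds=+  new=⊤  old=0  +wl: 
  step 2. node 1  ⊔preds=⊥  new=⊥  stable
  step 3. node 2  ⊔preds=+  new=+  old=⊥  +wl: 1
  step 4. node 3  ⊔preds=+  new=−  old=⊥  +wl: 0,2
  step 5. node 4  ⊔preds=⊤  new=⊤  old=⊥  +wl: 3
  step 6. node 5  ⊔preds=+  new=+  stable
  step 7. node 1  ⊔preds=⊤  new=⊤  old=⊥  +wl: 4,5
  step 8. node 0  ⊔preds=⊤  new=⊤  stable
  step 9. node 2  ⊔preds=⊤  new=⊤  old=+  +wl: 1
  step 10. node 3  ⊔preds=⊤  new=−  stable
  step 11. node 4  ⊔preds=⊤  new=⊤  stable
  step 12. node 5  ⊔preds=⊤  new=⊤  old=+  +wl: 0,2,3
  step 13. node 1  ⊔preds=⊤  new=⊤  stable
  step 14. node 0  ⊔preds=⊤  new=⊤  stable
  step 15. node 2  ⊔preds=⊤  new=⊤  stable
  step 16. node 3  ⊔preds=⊤  new=−  stable

Least fixpoint reached:
  node 0: ⊤
  node 1: ⊤
  node 2: ⊤
  node 3: −
  node 4: ⊤
  node 5: ⊤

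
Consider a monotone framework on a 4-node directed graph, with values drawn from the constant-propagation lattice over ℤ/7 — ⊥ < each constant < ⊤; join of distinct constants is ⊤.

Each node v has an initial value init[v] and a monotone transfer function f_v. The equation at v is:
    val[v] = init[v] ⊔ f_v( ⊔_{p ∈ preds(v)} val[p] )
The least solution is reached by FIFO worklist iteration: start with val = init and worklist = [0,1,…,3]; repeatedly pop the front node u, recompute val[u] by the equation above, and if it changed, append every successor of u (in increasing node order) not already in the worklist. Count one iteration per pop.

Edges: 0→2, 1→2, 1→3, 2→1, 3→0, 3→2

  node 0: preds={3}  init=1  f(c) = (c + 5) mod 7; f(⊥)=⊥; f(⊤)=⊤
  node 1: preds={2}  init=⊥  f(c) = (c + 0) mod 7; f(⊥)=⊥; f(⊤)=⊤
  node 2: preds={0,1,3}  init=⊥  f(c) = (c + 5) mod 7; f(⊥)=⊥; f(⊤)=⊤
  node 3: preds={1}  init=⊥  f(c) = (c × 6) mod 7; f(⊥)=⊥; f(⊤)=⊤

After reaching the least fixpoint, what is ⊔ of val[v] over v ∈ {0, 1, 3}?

⊤

Iteration log — 13 steps:
  step 1. node 0  ⊔preds=⊥  new=1  stable
  step 2. node 1  ⊔preds=⊥  new=⊥  stable
  step 3. node 2  ⊔preds=1  new=6  old=⊥  +wl: 1
  step 4. node 3  ⊔preds=⊥  new=⊥  stable
  step 5. node 1  ⊔preds=6  new=6  old=⊥  +wl: 2,3
  step 6. node 2  ⊔preds=⊤  new=⊤  old=6  +wl: 1
  step 7. node 3  ⊔preds=6  new=1  old=⊥  +wl: 0,2
  step 8. node 1  ⊔preds=⊤  new=⊤  old=6  +wl: 3
  step 9. node 0  ⊔preds=1  new=⊤  old=1  +wl: 
  step 10. node 2  ⊔preds=⊤  new=⊤  stable
  step 11. node 3  ⊔preds=⊤  new=⊤  old=1  +wl: 0,2
  step 12. node 0  ⊔preds=⊤  new=⊤  stable
  step 13. node 2  ⊔preds=⊤  new=⊤  stable

Least fixpoint reached:
  node 0: ⊤
  node 1: ⊤
  node 2: ⊤
  node 3: ⊤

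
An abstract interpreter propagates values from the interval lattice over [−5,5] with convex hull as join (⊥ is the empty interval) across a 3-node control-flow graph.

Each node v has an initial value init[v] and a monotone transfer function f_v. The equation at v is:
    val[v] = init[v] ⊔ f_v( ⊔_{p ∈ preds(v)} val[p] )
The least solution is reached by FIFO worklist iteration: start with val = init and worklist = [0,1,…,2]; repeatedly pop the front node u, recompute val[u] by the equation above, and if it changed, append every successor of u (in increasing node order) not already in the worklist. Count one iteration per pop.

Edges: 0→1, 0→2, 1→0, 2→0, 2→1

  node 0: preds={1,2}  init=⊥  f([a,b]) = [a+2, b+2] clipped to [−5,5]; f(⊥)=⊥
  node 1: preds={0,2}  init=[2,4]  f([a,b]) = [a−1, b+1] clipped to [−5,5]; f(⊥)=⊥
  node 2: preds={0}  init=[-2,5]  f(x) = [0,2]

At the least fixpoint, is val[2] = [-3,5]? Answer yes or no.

Iteration log — 6 steps:
  step 1. node 0  ⊔preds=[-2,5]  new=[0,5]  old=⊥  +wl: 
  step 2. node 1  ⊔preds=[-2,5]  new=[-3,5]  old=[2,4]  +wl: 0
  step 3. node 2  ⊔preds=[0,5]  new=[-2,5]  stable
  step 4. node 0  ⊔preds=[-3,5]  new=[-1,5]  old=[0,5]  +wl: 1,2
  step 5. node 1  ⊔preds=[-2,5]  new=[-3,5]  stable
  step 6. node 2  ⊔preds=[-1,5]  new=[-2,5]  stable

Least fixpoint reached:
  node 0: [-1,5]
  node 1: [-3,5]
  node 2: [-2,5]

no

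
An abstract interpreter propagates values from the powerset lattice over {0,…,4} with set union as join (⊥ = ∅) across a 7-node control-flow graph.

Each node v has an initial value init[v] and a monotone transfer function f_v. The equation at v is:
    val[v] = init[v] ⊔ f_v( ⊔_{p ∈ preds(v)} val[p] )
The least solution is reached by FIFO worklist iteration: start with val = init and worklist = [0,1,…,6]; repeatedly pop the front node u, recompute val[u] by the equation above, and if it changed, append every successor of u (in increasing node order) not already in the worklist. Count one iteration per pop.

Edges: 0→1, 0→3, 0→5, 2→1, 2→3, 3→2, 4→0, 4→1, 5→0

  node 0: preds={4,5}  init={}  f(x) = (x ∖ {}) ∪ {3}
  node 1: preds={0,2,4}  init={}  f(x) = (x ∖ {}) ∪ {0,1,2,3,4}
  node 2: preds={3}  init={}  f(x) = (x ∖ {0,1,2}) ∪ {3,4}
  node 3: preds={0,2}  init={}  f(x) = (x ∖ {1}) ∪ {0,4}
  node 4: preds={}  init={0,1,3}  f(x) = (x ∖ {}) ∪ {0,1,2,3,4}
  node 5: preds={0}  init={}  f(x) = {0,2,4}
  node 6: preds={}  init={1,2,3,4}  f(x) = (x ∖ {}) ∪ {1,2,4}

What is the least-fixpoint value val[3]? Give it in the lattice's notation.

{0,2,3,4}

Trace (14 dequeues):
  [1] u=0 | in {0,1,3} | out {0,1,3} | prev {} | push {}
  [2] u=1 | in {0,1,3} | out {0,1,2,3,4} | prev {} | push {}
  [3] u=2 | in {} | out {3,4} | prev {} | push {1}
  [4] u=3 | in {0,1,3,4} | out {0,3,4} | prev {} | push {2}
  [5] u=4 | in {} | out {0,1,2,3,4} | prev {0,1,3} | push {0}
  [6] u=5 | in {0,1,3} | out {0,2,4} | prev {} | push {}
  [7] u=6 | in {} | out {1,2,3,4} | ==
  [8] u=1 | in {0,1,2,3,4} | out {0,1,2,3,4} | ==
  [9] u=2 | in {0,3,4} | out {3,4} | ==
  [10] u=0 | in {0,1,2,3,4} | out {0,1,2,3,4} | prev {0,1,3} | push {1,3,5}
  [11] u=1 | in {0,1,2,3,4} | out {0,1,2,3,4} | ==
  [12] u=3 | in {0,1,2,3,4} | out {0,2,3,4} | prev {0,3,4} | push {2}
  [13] u=5 | in {0,1,2,3,4} | out {0,2,4} | ==
  [14] u=2 | in {0,2,3,4} | out {3,4} | ==

Converged values:
  [0] {0,1,2,3,4}
  [1] {0,1,2,3,4}
  [2] {3,4}
  [3] {0,2,3,4}
  [4] {0,1,2,3,4}
  [5] {0,2,4}
  [6] {1,2,3,4}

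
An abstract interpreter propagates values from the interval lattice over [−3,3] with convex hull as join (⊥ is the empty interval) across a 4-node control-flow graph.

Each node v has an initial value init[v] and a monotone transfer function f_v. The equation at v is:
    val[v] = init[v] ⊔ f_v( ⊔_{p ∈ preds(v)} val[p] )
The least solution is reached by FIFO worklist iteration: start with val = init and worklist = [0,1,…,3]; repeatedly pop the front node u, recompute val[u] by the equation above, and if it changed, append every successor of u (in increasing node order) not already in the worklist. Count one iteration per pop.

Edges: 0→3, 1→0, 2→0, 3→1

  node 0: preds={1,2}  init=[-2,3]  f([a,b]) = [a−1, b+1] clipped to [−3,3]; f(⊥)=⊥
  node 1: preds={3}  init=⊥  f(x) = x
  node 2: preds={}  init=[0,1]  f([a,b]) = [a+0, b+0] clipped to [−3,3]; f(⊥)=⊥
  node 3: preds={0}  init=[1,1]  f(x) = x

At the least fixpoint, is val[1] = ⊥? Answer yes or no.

Worklist (10 pops):
  #1 pop 0: in=[0,1] → [-2,3] (no change)
  #2 pop 1: in=[1,1] → [1,1] (was ⊥); enqueue [0]
  #3 pop 2: in=⊥ → [0,1] (no change)
  #4 pop 3: in=[-2,3] → [-2,3] (was [1,1]); enqueue [1]
  #5 pop 0: in=[0,1] → [-2,3] (no change)
  #6 pop 1: in=[-2,3] → [-2,3] (was [1,1]); enqueue [0]
  #7 pop 0: in=[-2,3] → [-3,3] (was [-2,3]); enqueue [3]
  #8 pop 3: in=[-3,3] → [-3,3] (was [-2,3]); enqueue [1]
  #9 pop 1: in=[-3,3] → [-3,3] (was [-2,3]); enqueue [0]
  #10 pop 0: in=[-3,3] → [-3,3] (no change)

Fixpoint:
  val[0] = [-3,3]
  val[1] = [-3,3]
  val[2] = [0,1]
  val[3] = [-3,3]

no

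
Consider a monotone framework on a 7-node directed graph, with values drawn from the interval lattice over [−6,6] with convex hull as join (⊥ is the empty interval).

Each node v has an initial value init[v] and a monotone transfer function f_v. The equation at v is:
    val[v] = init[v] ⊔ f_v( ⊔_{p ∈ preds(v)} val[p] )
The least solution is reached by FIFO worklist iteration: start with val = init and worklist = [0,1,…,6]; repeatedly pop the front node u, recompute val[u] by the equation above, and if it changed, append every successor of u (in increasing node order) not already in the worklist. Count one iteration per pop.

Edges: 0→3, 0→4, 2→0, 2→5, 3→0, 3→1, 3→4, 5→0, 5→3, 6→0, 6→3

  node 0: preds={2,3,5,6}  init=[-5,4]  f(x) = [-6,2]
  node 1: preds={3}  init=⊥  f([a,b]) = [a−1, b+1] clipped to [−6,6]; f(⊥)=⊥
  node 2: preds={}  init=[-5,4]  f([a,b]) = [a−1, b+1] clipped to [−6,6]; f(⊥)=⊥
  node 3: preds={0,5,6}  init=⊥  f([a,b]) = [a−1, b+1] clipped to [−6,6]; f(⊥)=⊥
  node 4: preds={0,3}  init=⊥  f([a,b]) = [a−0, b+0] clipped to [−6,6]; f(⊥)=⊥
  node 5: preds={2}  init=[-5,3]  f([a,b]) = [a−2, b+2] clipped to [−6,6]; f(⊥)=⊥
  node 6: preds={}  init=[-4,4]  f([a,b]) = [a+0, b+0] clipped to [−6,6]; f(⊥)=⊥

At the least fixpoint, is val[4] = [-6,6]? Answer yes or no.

yes

Iteration log — 13 steps:
  step 1. node 0  ⊔preds=[-5,4]  new=[-6,4]  old=[-5,4]  +wl: 
  step 2. node 1  ⊔preds=⊥  new=⊥  stable
  step 3. node 2  ⊔preds=⊥  new=[-5,4]  stable
  step 4. node 3  ⊔preds=[-6,4]  new=[-6,5]  old=⊥  +wl: 0,1
  step 5. node 4  ⊔preds=[-6,5]  new=[-6,5]  old=⊥  +wl: 
  step 6. node 5  ⊔preds=[-5,4]  new=[-6,6]  old=[-5,3]  +wl: 3
  step 7. node 6  ⊔preds=⊥  new=[-4,4]  stable
  step 8. node 0  ⊔preds=[-6,6]  new=[-6,4]  stable
  step 9. node 1  ⊔preds=[-6,5]  new=[-6,6]  old=⊥  +wl: 
  step 10. node 3  ⊔preds=[-6,6]  new=[-6,6]  old=[-6,5]  +wl: 0,1,4
  step 11. node 0  ⊔preds=[-6,6]  new=[-6,4]  stable
  step 12. node 1  ⊔preds=[-6,6]  new=[-6,6]  stable
  step 13. node 4  ⊔preds=[-6,6]  new=[-6,6]  old=[-6,5]  +wl: 

Least fixpoint reached:
  node 0: [-6,4]
  node 1: [-6,6]
  node 2: [-5,4]
  node 3: [-6,6]
  node 4: [-6,6]
  node 5: [-6,6]
  node 6: [-4,4]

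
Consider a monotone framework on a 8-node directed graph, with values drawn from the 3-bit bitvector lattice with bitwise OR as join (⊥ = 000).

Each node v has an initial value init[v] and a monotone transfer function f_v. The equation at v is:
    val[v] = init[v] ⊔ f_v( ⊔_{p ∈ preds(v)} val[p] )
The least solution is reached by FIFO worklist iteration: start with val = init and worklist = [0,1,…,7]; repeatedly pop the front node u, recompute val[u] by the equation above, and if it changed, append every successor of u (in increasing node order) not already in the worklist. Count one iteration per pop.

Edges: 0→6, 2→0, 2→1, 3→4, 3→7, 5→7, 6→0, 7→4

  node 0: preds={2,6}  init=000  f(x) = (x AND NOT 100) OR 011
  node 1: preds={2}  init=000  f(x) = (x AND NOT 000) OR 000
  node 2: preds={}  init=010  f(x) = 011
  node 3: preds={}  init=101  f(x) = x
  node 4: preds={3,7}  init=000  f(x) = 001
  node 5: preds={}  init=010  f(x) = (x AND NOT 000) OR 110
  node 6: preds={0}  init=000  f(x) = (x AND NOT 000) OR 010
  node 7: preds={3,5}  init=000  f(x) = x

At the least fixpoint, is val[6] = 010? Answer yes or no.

no

Trace (11 dequeues):
  [1] u=0 | in 010 | out 011 | prev 000 | push {}
  [2] u=1 | in 010 | out 010 | prev 000 | push {}
  [3] u=2 | in 000 | out 011 | prev 010 | push {0,1}
  [4] u=3 | in 000 | out 101 | ==
  [5] u=4 | in 101 | out 001 | prev 000 | push {}
  [6] u=5 | in 000 | out 110 | prev 010 | push {}
  [7] u=6 | in 011 | out 011 | prev 000 | push {}
  [8] u=7 | in 111 | out 111 | prev 000 | push {4}
  [9] u=0 | in 011 | out 011 | ==
  [10] u=1 | in 011 | out 011 | prev 010 | push {}
  [11] u=4 | in 111 | out 001 | ==

Converged values:
  [0] 011
  [1] 011
  [2] 011
  [3] 101
  [4] 001
  [5] 110
  [6] 011
  [7] 111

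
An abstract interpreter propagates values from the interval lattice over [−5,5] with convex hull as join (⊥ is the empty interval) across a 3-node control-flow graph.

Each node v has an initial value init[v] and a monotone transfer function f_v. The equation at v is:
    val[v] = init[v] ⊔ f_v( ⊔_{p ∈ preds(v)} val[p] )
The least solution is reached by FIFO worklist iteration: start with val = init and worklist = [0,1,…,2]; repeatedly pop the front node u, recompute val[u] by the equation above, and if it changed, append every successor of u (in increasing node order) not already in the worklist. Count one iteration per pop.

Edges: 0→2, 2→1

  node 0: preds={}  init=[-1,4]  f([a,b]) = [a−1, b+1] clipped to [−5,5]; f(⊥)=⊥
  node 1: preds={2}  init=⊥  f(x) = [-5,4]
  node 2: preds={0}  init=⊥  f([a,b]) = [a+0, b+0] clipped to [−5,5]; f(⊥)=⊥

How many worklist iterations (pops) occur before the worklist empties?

4

Worklist (4 pops):
  #1 pop 0: in=⊥ → [-1,4] (no change)
  #2 pop 1: in=⊥ → [-5,4] (was ⊥); enqueue []
  #3 pop 2: in=[-1,4] → [-1,4] (was ⊥); enqueue [1]
  #4 pop 1: in=[-1,4] → [-5,4] (no change)

Fixpoint:
  val[0] = [-1,4]
  val[1] = [-5,4]
  val[2] = [-1,4]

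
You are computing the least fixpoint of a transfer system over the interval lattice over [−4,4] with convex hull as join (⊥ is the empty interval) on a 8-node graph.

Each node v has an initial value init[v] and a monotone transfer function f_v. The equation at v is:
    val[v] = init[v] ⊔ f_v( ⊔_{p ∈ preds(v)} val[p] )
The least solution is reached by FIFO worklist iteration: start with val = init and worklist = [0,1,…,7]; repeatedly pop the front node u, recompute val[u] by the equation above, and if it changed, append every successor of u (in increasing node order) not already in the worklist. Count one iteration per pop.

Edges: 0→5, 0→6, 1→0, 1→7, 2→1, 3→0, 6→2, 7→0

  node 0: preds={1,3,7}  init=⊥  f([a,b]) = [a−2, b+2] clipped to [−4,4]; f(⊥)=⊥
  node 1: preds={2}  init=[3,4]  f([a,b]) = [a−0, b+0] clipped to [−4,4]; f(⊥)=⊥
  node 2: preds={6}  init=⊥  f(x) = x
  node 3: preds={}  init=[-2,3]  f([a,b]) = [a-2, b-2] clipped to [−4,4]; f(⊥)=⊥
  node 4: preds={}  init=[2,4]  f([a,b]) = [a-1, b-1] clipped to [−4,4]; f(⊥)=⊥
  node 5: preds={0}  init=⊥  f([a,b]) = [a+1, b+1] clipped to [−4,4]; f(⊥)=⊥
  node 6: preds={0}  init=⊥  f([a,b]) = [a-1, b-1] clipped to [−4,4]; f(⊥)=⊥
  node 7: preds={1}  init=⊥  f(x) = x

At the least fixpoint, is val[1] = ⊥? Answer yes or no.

Iteration log — 14 steps:
  step 1. node 0  ⊔preds=[-2,4]  new=[-4,4]  old=⊥  +wl: 
  step 2. node 1  ⊔preds=⊥  new=[3,4]  stable
  step 3. node 2  ⊔preds=⊥  new=⊥  stable
  step 4. node 3  ⊔preds=⊥  new=[-2,3]  stable
  step 5. node 4  ⊔preds=⊥  new=[2,4]  stable
  step 6. node 5  ⊔preds=[-4,4]  new=[-3,4]  old=⊥  +wl: 
  step 7. node 6  ⊔preds=[-4,4]  new=[-4,3]  old=⊥  +wl: 2
  step 8. node 7  ⊔preds=[3,4]  new=[3,4]  old=⊥  +wl: 0
  step 9. node 2  ⊔preds=[-4,3]  new=[-4,3]  old=⊥  +wl: 1
  step 10. node 0  ⊔preds=[-2,4]  new=[-4,4]  stable
  step 11. node 1  ⊔preds=[-4,3]  new=[-4,4]  old=[3,4]  +wl: 0,7
  step 12. node 0  ⊔preds=[-4,4]  new=[-4,4]  stable
  step 13. node 7  ⊔preds=[-4,4]  new=[-4,4]  old=[3,4]  +wl: 0
  step 14. node 0  ⊔preds=[-4,4]  new=[-4,4]  stable

Least fixpoint reached:
  node 0: [-4,4]
  node 1: [-4,4]
  node 2: [-4,3]
  node 3: [-2,3]
  node 4: [2,4]
  node 5: [-3,4]
  node 6: [-4,3]
  node 7: [-4,4]

no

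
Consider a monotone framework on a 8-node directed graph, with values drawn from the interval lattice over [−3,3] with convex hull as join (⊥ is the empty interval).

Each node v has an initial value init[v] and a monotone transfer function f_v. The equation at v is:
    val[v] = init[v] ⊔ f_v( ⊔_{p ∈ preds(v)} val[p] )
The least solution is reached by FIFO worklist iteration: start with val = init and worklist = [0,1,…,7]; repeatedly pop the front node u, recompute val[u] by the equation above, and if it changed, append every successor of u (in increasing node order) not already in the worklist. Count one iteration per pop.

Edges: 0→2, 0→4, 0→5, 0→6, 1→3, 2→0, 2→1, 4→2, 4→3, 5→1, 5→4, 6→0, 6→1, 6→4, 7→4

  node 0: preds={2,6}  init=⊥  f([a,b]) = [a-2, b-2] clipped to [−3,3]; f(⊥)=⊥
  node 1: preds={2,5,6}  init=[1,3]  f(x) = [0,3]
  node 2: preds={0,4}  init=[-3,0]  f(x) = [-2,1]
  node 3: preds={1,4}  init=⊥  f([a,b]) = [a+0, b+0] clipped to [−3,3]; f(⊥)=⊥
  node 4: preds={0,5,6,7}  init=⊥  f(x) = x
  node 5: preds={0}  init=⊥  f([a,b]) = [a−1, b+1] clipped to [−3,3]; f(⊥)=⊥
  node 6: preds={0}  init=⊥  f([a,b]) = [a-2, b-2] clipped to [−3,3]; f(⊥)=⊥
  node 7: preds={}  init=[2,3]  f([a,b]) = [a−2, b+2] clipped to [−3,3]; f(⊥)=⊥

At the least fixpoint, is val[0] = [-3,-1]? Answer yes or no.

yes

Trace (17 dequeues):
  [1] u=0 | in [-3,0] | out [-3,-2] | prev ⊥ | push {}
  [2] u=1 | in [-3,0] | out [0,3] | prev [1,3] | push {}
  [3] u=2 | in [-3,-2] | out [-3,1] | prev [-3,0] | push {0,1}
  [4] u=3 | in [0,3] | out [0,3] | prev ⊥ | push {}
  [5] u=4 | in [-3,3] | out [-3,3] | prev ⊥ | push {2,3}
  [6] u=5 | in [-3,-2] | out [-3,-1] | prev ⊥ | push {4}
  [7] u=6 | in [-3,-2] | out [-3,-3] | prev ⊥ | push {}
  [8] u=7 | in ⊥ | out [2,3] | ==
  [9] u=0 | in [-3,1] | out [-3,-1] | prev [-3,-2] | push {5,6}
  [10] u=1 | in [-3,1] | out [0,3] | ==
  [11] u=2 | in [-3,3] | out [-3,1] | ==
  [12] u=3 | in [-3,3] | out [-3,3] | prev [0,3] | push {}
  [13] u=4 | in [-3,3] | out [-3,3] | ==
  [14] u=5 | in [-3,-1] | out [-3,0] | prev [-3,-1] | push {1,4}
  [15] u=6 | in [-3,-1] | out [-3,-3] | ==
  [16] u=1 | in [-3,1] | out [0,3] | ==
  [17] u=4 | in [-3,3] | out [-3,3] | ==

Converged values:
  [0] [-3,-1]
  [1] [0,3]
  [2] [-3,1]
  [3] [-3,3]
  [4] [-3,3]
  [5] [-3,0]
  [6] [-3,-3]
  [7] [2,3]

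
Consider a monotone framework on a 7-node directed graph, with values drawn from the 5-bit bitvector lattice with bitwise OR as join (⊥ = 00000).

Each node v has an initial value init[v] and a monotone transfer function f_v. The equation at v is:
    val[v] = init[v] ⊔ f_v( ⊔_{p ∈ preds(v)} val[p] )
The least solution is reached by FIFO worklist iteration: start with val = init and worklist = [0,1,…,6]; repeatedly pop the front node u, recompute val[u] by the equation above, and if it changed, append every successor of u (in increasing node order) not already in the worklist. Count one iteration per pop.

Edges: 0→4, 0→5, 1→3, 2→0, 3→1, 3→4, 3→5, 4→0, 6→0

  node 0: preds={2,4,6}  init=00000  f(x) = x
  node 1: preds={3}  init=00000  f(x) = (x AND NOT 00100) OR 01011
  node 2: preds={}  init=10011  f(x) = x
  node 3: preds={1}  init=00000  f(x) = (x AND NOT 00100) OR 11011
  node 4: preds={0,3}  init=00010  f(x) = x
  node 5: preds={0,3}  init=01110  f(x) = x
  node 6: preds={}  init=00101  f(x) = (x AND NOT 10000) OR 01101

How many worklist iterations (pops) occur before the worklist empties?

12

Trace (12 dequeues):
  [1] u=0 | in 10111 | out 10111 | prev 00000 | push {}
  [2] u=1 | in 00000 | out 01011 | prev 00000 | push {}
  [3] u=2 | in 00000 | out 10011 | ==
  [4] u=3 | in 01011 | out 11011 | prev 00000 | push {1}
  [5] u=4 | in 11111 | out 11111 | prev 00010 | push {0}
  [6] u=5 | in 11111 | out 11111 | prev 01110 | push {}
  [7] u=6 | in 00000 | out 01101 | prev 00101 | push {}
  [8] u=1 | in 11011 | out 11011 | prev 01011 | push {3}
  [9] u=0 | in 11111 | out 11111 | prev 10111 | push {4,5}
  [10] u=3 | in 11011 | out 11011 | ==
  [11] u=4 | in 11111 | out 11111 | ==
  [12] u=5 | in 11111 | out 11111 | ==

Converged values:
  [0] 11111
  [1] 11011
  [2] 10011
  [3] 11011
  [4] 11111
  [5] 11111
  [6] 01101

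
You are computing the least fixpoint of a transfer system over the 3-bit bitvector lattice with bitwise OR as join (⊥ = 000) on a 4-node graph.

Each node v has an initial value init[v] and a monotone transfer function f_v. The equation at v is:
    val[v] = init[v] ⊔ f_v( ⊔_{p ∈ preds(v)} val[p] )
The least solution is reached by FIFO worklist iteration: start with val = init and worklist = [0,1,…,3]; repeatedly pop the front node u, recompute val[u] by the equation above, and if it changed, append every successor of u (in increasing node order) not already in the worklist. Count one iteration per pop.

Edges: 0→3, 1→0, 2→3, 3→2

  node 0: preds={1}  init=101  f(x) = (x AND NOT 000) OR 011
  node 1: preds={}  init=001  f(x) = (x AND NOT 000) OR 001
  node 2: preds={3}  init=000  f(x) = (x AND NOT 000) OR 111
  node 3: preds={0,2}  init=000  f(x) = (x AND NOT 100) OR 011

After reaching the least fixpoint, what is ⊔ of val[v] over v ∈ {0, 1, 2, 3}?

Worklist (5 pops):
  #1 pop 0: in=001 → 111 (was 101); enqueue []
  #2 pop 1: in=000 → 001 (no change)
  #3 pop 2: in=000 → 111 (was 000); enqueue []
  #4 pop 3: in=111 → 011 (was 000); enqueue [2]
  #5 pop 2: in=011 → 111 (no change)

Fixpoint:
  val[0] = 111
  val[1] = 001
  val[2] = 111
  val[3] = 011

111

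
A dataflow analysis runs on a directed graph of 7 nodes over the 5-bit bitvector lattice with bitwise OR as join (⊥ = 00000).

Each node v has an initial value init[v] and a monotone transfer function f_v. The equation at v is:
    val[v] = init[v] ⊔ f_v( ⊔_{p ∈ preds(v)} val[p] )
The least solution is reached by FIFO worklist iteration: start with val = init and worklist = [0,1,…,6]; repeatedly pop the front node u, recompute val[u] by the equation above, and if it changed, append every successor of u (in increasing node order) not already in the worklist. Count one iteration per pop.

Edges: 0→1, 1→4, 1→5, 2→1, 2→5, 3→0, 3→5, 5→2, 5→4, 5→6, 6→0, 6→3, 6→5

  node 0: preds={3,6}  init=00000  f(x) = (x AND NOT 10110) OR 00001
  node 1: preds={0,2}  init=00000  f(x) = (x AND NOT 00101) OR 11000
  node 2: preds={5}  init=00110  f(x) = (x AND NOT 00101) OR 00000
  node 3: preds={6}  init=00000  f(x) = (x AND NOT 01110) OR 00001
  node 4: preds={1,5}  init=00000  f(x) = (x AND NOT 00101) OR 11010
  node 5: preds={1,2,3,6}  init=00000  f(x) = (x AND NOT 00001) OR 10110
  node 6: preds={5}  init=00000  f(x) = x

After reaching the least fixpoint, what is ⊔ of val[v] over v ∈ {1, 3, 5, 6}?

11111

Trace (14 dequeues):
  [1] u=0 | in 00000 | out 00001 | prev 00000 | push {}
  [2] u=1 | in 00111 | out 11010 | prev 00000 | push {}
  [3] u=2 | in 00000 | out 00110 | ==
  [4] u=3 | in 00000 | out 00001 | prev 00000 | push {0}
  [5] u=4 | in 11010 | out 11010 | prev 00000 | push {}
  [6] u=5 | in 11111 | out 11110 | prev 00000 | push {2,4}
  [7] u=6 | in 11110 | out 11110 | prev 00000 | push {3,5}
  [8] u=0 | in 11111 | out 01001 | prev 00001 | push {1}
  [9] u=2 | in 11110 | out 11110 | prev 00110 | push {}
  [10] u=4 | in 11110 | out 11010 | ==
  [11] u=3 | in 11110 | out 10001 | prev 00001 | push {0}
  [12] u=5 | in 11111 | out 11110 | ==
  [13] u=1 | in 11111 | out 11010 | ==
  [14] u=0 | in 11111 | out 01001 | ==

Converged values:
  [0] 01001
  [1] 11010
  [2] 11110
  [3] 10001
  [4] 11010
  [5] 11110
  [6] 11110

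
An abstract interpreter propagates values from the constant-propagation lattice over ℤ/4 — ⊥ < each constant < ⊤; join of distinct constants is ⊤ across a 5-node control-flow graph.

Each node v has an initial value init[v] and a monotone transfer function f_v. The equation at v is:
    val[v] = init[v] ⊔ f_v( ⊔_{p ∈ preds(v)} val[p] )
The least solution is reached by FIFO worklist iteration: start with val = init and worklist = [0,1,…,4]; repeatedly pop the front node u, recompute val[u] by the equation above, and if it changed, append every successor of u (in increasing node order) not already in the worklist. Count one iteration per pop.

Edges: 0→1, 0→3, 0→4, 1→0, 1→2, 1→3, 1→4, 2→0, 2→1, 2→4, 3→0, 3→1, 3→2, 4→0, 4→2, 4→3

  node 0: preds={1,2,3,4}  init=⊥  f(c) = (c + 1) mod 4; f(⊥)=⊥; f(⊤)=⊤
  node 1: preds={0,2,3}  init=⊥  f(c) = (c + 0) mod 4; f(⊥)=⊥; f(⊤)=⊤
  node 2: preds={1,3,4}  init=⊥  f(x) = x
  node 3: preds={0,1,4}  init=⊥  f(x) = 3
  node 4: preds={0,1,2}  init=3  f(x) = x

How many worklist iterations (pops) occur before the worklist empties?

Trace (11 dequeues):
  [1] u=0 | in 3 | out 0 | prev ⊥ | push {}
  [2] u=1 | in 0 | out 0 | prev ⊥ | push {0}
  [3] u=2 | in ⊤ | out ⊤ | prev ⊥ | push {1}
  [4] u=3 | in ⊤ | out 3 | prev ⊥ | push {2}
  [5] u=4 | in ⊤ | out ⊤ | prev 3 | push {3}
  [6] u=0 | in ⊤ | out ⊤ | prev 0 | push {4}
  [7] u=1 | in ⊤ | out ⊤ | prev 0 | push {0}
  [8] u=2 | in ⊤ | out ⊤ | ==
  [9] u=3 | in ⊤ | out 3 | ==
  [10] u=4 | in ⊤ | out ⊤ | ==
  [11] u=0 | in ⊤ | out ⊤ | ==

Converged values:
  [0] ⊤
  [1] ⊤
  [2] ⊤
  [3] 3
  [4] ⊤

11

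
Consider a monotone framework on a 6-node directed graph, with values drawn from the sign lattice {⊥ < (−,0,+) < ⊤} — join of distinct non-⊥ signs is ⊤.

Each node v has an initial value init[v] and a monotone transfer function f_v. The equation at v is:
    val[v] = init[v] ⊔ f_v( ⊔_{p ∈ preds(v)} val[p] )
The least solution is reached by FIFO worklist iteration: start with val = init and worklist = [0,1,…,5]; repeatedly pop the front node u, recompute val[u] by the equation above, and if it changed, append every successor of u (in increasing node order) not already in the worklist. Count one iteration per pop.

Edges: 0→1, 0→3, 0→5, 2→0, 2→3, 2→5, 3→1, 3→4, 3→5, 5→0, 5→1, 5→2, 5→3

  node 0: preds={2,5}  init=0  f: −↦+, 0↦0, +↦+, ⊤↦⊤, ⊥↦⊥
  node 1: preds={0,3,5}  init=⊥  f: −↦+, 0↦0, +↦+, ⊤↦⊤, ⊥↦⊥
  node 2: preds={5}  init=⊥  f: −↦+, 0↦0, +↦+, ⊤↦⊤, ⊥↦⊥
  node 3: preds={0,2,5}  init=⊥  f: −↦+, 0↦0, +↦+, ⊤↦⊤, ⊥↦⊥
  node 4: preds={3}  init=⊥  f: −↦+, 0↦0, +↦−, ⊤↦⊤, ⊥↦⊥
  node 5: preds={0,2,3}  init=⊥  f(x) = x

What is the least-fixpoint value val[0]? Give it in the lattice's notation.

Trace (12 dequeues):
  [1] u=0 | in ⊥ | out 0 | ==
  [2] u=1 | in 0 | out 0 | prev ⊥ | push {}
  [3] u=2 | in ⊥ | out ⊥ | ==
  [4] u=3 | in 0 | out 0 | prev ⊥ | push {1}
  [5] u=4 | in 0 | out 0 | prev ⊥ | push {}
  [6] u=5 | in 0 | out 0 | prev ⊥ | push {0,2,3}
  [7] u=1 | in 0 | out 0 | ==
  [8] u=0 | in 0 | out 0 | ==
  [9] u=2 | in 0 | out 0 | prev ⊥ | push {0,5}
  [10] u=3 | in 0 | out 0 | ==
  [11] u=0 | in 0 | out 0 | ==
  [12] u=5 | in 0 | out 0 | ==

Converged values:
  [0] 0
  [1] 0
  [2] 0
  [3] 0
  [4] 0
  [5] 0

0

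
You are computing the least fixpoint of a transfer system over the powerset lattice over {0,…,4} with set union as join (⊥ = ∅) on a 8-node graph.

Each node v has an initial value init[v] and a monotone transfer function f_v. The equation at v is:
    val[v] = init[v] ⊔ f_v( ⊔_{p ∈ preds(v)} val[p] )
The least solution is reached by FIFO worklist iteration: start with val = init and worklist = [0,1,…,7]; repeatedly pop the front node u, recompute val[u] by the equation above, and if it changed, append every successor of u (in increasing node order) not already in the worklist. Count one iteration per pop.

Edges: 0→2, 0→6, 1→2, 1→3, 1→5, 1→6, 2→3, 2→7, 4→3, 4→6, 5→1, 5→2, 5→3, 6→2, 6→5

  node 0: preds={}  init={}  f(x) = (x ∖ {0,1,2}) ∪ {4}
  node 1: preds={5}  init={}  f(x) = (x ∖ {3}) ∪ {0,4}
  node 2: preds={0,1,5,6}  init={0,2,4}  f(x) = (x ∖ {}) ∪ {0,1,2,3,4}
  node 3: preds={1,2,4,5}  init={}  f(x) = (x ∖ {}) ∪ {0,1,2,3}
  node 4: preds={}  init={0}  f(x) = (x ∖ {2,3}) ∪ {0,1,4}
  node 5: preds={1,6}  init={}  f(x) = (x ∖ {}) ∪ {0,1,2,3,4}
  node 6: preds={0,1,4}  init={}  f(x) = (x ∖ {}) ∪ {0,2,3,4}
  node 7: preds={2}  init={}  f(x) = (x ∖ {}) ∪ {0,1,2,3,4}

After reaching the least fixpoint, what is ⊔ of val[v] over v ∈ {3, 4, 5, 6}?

{0,1,2,3,4}

Worklist (14 pops):
  #1 pop 0: in={} → {4} (was {}); enqueue []
  #2 pop 1: in={} → {0,4} (was {}); enqueue []
  #3 pop 2: in={0,4} → {0,1,2,3,4} (was {0,2,4}); enqueue []
  #4 pop 3: in={0,1,2,3,4} → {0,1,2,3,4} (was {}); enqueue []
  #5 pop 4: in={} → {0,1,4} (was {0}); enqueue [3]
  #6 pop 5: in={0,4} → {0,1,2,3,4} (was {}); enqueue [1,2]
  #7 pop 6: in={0,1,4} → {0,1,2,3,4} (was {}); enqueue [5]
  #8 pop 7: in={0,1,2,3,4} → {0,1,2,3,4} (was {}); enqueue []
  #9 pop 3: in={0,1,2,3,4} → {0,1,2,3,4} (no change)
  #10 pop 1: in={0,1,2,3,4} → {0,1,2,4} (was {0,4}); enqueue [3,6]
  #11 pop 2: in={0,1,2,3,4} → {0,1,2,3,4} (no change)
  #12 pop 5: in={0,1,2,3,4} → {0,1,2,3,4} (no change)
  #13 pop 3: in={0,1,2,3,4} → {0,1,2,3,4} (no change)
  #14 pop 6: in={0,1,2,4} → {0,1,2,3,4} (no change)

Fixpoint:
  val[0] = {4}
  val[1] = {0,1,2,4}
  val[2] = {0,1,2,3,4}
  val[3] = {0,1,2,3,4}
  val[4] = {0,1,4}
  val[5] = {0,1,2,3,4}
  val[6] = {0,1,2,3,4}
  val[7] = {0,1,2,3,4}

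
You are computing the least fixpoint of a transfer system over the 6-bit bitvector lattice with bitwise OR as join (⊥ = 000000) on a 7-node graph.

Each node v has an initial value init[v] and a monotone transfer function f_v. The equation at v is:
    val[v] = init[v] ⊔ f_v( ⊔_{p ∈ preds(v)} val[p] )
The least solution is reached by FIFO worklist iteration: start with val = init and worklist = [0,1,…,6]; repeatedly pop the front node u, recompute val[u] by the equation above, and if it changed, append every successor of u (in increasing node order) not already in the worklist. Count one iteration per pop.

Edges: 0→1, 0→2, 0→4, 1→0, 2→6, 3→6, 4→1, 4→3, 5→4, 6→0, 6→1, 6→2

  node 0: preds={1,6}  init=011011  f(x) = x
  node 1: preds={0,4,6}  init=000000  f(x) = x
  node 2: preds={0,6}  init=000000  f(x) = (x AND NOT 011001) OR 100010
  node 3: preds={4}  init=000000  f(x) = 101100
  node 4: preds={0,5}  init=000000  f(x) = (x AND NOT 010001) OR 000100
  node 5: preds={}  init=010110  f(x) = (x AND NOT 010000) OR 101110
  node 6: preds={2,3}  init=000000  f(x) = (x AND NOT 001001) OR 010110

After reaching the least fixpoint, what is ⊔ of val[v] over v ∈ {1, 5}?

111111

Worklist (16 pops):
  #1 pop 0: in=000000 → 011011 (no change)
  #2 pop 1: in=011011 → 011011 (was 000000); enqueue [0]
  #3 pop 2: in=011011 → 100010 (was 000000); enqueue []
  #4 pop 3: in=000000 → 101100 (was 000000); enqueue []
  #5 pop 4: in=011111 → 001110 (was 000000); enqueue [1,3]
  #6 pop 5: in=000000 → 111110 (was 010110); enqueue [4]
  #7 pop 6: in=101110 → 110110 (was 000000); enqueue [2]
  #8 pop 0: in=111111 → 111111 (was 011011); enqueue []
  #9 pop 1: in=111111 → 111111 (was 011011); enqueue [0]
  #10 pop 3: in=001110 → 101100 (no change)
  #11 pop 4: in=111111 → 101110 (was 001110); enqueue [1,3]
  #12 pop 2: in=111111 → 100110 (was 100010); enqueue [6]
  #13 pop 0: in=111111 → 111111 (no change)
  #14 pop 1: in=111111 → 111111 (no change)
  #15 pop 3: in=101110 → 101100 (no change)
  #16 pop 6: in=101110 → 110110 (no change)

Fixpoint:
  val[0] = 111111
  val[1] = 111111
  val[2] = 100110
  val[3] = 101100
  val[4] = 101110
  val[5] = 111110
  val[6] = 110110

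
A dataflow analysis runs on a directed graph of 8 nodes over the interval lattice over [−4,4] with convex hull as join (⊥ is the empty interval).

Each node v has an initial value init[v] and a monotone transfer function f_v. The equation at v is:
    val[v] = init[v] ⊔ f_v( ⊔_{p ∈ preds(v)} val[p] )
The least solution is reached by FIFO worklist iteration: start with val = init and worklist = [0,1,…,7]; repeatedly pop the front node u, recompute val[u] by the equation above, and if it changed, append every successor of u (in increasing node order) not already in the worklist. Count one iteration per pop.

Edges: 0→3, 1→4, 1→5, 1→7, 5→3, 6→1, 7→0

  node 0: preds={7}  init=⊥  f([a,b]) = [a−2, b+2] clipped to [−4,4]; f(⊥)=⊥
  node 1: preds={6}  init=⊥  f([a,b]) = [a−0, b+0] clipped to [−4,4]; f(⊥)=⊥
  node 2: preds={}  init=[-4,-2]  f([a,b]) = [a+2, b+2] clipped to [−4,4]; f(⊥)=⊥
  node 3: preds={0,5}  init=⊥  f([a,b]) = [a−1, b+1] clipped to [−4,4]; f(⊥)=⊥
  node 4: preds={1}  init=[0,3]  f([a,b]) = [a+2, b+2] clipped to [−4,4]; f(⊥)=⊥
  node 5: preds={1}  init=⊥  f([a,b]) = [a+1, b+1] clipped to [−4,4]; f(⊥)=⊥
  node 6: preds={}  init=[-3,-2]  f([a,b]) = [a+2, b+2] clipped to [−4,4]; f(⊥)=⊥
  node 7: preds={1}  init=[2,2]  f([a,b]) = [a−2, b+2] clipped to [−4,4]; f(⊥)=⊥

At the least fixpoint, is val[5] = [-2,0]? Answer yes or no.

Worklist (11 pops):
  #1 pop 0: in=[2,2] → [0,4] (was ⊥); enqueue []
  #2 pop 1: in=[-3,-2] → [-3,-2] (was ⊥); enqueue []
  #3 pop 2: in=⊥ → [-4,-2] (no change)
  #4 pop 3: in=[0,4] → [-1,4] (was ⊥); enqueue []
  #5 pop 4: in=[-3,-2] → [-1,3] (was [0,3]); enqueue []
  #6 pop 5: in=[-3,-2] → [-2,-1] (was ⊥); enqueue [3]
  #7 pop 6: in=⊥ → [-3,-2] (no change)
  #8 pop 7: in=[-3,-2] → [-4,2] (was [2,2]); enqueue [0]
  #9 pop 3: in=[-2,4] → [-3,4] (was [-1,4]); enqueue []
  #10 pop 0: in=[-4,2] → [-4,4] (was [0,4]); enqueue [3]
  #11 pop 3: in=[-4,4] → [-4,4] (was [-3,4]); enqueue []

Fixpoint:
  val[0] = [-4,4]
  val[1] = [-3,-2]
  val[2] = [-4,-2]
  val[3] = [-4,4]
  val[4] = [-1,3]
  val[5] = [-2,-1]
  val[6] = [-3,-2]
  val[7] = [-4,2]

no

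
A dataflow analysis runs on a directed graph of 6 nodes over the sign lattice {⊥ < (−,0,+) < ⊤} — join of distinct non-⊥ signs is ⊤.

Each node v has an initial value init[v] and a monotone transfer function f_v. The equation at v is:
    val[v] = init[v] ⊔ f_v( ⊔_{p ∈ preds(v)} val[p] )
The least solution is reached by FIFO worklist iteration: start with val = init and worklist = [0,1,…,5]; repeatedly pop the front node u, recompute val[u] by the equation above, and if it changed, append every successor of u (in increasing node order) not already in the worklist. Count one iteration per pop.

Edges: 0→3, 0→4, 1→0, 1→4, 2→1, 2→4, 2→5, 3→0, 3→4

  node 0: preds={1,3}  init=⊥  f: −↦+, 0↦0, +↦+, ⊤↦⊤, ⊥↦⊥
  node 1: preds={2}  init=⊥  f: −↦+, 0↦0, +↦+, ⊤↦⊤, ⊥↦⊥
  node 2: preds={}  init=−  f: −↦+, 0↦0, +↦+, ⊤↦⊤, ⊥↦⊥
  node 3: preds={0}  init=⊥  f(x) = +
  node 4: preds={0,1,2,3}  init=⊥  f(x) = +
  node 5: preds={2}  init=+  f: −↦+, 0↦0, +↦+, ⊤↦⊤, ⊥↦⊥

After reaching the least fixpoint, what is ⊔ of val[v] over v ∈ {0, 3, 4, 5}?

+

Trace (9 dequeues):
  [1] u=0 | in ⊥ | out ⊥ | ==
  [2] u=1 | in − | out + | prev ⊥ | push {0}
  [3] u=2 | in ⊥ | out − | ==
  [4] u=3 | in ⊥ | out + | prev ⊥ | push {}
  [5] u=4 | in ⊤ | out + | prev ⊥ | push {}
  [6] u=5 | in − | out + | ==
  [7] u=0 | in + | out + | prev ⊥ | push {3,4}
  [8] u=3 | in + | out + | ==
  [9] u=4 | in ⊤ | out + | ==

Converged values:
  [0] +
  [1] +
  [2] −
  [3] +
  [4] +
  [5] +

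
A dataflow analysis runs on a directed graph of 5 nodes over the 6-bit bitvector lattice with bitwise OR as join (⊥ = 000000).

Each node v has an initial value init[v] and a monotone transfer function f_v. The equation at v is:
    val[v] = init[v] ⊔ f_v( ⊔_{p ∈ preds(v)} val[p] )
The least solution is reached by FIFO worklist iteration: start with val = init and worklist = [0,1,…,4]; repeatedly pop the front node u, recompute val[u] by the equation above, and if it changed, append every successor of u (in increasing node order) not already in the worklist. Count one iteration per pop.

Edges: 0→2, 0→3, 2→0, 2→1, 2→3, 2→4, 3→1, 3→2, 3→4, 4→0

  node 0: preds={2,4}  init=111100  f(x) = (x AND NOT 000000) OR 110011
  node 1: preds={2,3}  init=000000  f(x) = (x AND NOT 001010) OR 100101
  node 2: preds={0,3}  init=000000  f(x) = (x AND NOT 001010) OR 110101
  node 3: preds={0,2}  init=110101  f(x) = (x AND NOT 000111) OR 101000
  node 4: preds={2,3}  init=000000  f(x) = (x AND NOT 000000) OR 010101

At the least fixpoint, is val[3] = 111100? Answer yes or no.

Iteration log — 8 steps:
  step 1. node 0  ⊔preds=000000  new=111111  old=111100  +wl: 
  step 2. node 1  ⊔preds=110101  new=110101  old=000000  +wl: 
  step 3. node 2  ⊔preds=111111  new=110101  old=000000  +wl: 0,1
  step 4. node 3  ⊔preds=111111  new=111101  old=110101  +wl: 2
  step 5. node 4  ⊔preds=111101  new=111101  old=000000  +wl: 
  step 6. node 0  ⊔preds=111101  new=111111  stable
  step 7. node 1  ⊔preds=111101  new=110101  stable
  step 8. node 2  ⊔preds=111111  new=110101  stable

Least fixpoint reached:
  node 0: 111111
  node 1: 110101
  node 2: 110101
  node 3: 111101
  node 4: 111101

no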